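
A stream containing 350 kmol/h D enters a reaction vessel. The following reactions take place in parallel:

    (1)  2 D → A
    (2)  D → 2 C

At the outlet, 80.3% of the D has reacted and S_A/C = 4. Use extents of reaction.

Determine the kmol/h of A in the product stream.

Conversion of D: D consumed = 0.803 × 350 = 281.1 kmol/h = 2ξ₁ + 1ξ₂.
Selectivity: 1ξ₁ / (2ξ₂) = 4 → ξ₁ = 8 ξ₂.
Substitute: (2·8 + 1) ξ₂ = 281.1 → ξ₂ = 16.53 kmol/h, ξ₁ = 132.3 kmol/h.
Outlet amounts (n = n₀ + Σ ν·ξ):
  D: 350 − 2(132.3) − 1(16.53) = 68.95
  A: 0 + 1(132.3) = 132.3
  C: 0 + 2(16.53) = 33.06

132 kmol/h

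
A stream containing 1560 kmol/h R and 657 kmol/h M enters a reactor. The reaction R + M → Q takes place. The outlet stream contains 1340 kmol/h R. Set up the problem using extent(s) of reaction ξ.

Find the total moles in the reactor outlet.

For R: n = n₀ − 1ξ → 1340 = 1560 − 1ξ, giving ξ = 220 kmol/h.
Outlet amounts (n = n₀ + ν ξ):
  R: 1560 − 1(220) = 1340
  M: 657 − 1(220) = 437
  Q: 0 + 1(220) = 220
Total out = 1340 + 437 + 220 = 1997 kmol/h.

2000 kmol/h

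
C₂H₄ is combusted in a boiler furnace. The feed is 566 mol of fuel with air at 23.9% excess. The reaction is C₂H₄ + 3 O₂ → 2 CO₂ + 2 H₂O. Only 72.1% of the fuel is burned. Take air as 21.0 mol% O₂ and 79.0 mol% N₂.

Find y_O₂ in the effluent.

0.0831

Stoichiometric O₂ = 3 × 566 = 1698 mol; O₂ fed = 1698 × 1.239 = 2104 mol.
N₂ fed = 2104 × 79/21 = 7914 mol.
Fuel reacted = 0.721 × 566 → ξ = 408.1 mol.
Outlet (n = n₀ + ν ξ):
  C₂H₄: 566 − 1(408.1) = 157.9
  O₂: 2104 − 3(408.1) = 879.6
  N₂: 7914 (inert)
  CO₂: 0 + 2(408.1) = 816.2
  H₂O: 0 + 2(408.1) = 816.2
Total out = 10580 mol; y_O₂ = 879.6 / 10580 = 0.0831.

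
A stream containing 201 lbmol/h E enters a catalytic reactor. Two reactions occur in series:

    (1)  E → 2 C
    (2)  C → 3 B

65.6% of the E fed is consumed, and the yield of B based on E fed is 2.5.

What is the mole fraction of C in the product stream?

0.144

Conversion of E: E consumed = 1ξ₁ = 0.656 × 201 → ξ₁ = 131.9 lbmol/h.
Yield of B: 3ξ₂ / 201 = 2.5 → ξ₂ = 167.5 lbmol/h.
Outlet amounts (n = n₀ + Σ ν·ξ):
  E: 201 − 1(131.9) = 69.14
  C: 0 + 2(131.9) − 1(167.5) = 96.21
  B: 0 + 3(167.5) = 502.5
Total out = 667.9 lbmol/h; y_C = 96.21 / 667.9 = 0.1441.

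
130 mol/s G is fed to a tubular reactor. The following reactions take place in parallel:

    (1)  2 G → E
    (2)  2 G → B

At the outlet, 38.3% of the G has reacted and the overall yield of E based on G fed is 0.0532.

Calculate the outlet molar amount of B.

Yield of E: 1ξ₁ / 130 = 0.0532 → ξ₁ = 6.916 mol/s.
Conversion of G: 2ξ₁ + 2ξ₂ = 0.383 × 130 = 49.79 → ξ₂ = 17.98 mol/s.
Outlet amounts (n = n₀ + Σ ν·ξ):
  G: 130 − 2(6.916) − 2(17.98) = 80.21
  E: 0 + 1(6.916) = 6.916
  B: 0 + 1(17.98) = 17.98

18 mol/s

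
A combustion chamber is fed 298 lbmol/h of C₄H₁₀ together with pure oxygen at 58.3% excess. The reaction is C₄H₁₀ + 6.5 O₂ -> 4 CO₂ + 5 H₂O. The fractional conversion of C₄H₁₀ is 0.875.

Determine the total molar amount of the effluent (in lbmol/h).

Stoichiometric O₂ = 6.5 × 298 = 1937 lbmol/h; O₂ fed = 1937 × 1.583 = 3066 lbmol/h.
Fuel reacted = 0.875 × 298 → ξ = 260.8 lbmol/h.
Outlet (n = n₀ + ν ξ):
  C₄H₁₀: 298 − 1(260.8) = 37.25
  O₂: 3066 − 6.5(260.8) = 1371
  CO₂: 0 + 4(260.8) = 1043
  H₂O: 0 + 5(260.8) = 1304
Total out = 37.25 + 1371 + 1043 + 1304 = 3755 lbmol/h.

3760 lbmol/h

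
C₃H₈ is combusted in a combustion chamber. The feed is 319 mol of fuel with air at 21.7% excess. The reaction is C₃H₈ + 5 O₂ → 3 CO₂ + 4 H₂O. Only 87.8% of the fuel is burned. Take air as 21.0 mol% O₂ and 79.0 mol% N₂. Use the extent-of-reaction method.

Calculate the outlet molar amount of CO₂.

840 mol

Stoichiometric O₂ = 5 × 319 = 1595 mol; O₂ fed = 1595 × 1.217 = 1941 mol.
N₂ fed = 1941 × 79/21 = 7302 mol.
Fuel reacted = 0.878 × 319 → ξ = 280.1 mol.
Outlet (n = n₀ + ν ξ):
  C₃H₈: 319 − 1(280.1) = 38.92
  O₂: 1941 − 5(280.1) = 540.7
  N₂: 7302 (inert)
  CO₂: 0 + 3(280.1) = 840.2
  H₂O: 0 + 4(280.1) = 1120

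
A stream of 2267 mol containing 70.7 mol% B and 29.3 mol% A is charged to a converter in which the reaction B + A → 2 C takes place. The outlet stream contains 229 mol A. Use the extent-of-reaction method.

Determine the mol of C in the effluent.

870 mol

For A: n = n₀ − 1ξ → 229 = 664.2 − 1ξ, giving ξ = 435.2 mol.
Outlet amounts (n = n₀ + ν ξ):
  B: 1603 − 1(435.2) = 1168
  A: 664.2 − 1(435.2) = 229
  C: 0 + 2(435.2) = 870.5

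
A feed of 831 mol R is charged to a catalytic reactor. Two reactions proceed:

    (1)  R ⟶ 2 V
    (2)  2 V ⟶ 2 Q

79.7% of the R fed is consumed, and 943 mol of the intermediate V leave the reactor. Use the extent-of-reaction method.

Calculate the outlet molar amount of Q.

382 mol

Conversion of R: R consumed = 1ξ₁ = 0.797 × 831 → ξ₁ = 662.3 mol.
V balance: n_V = 0 + 2ξ₁ − 2ξ₂ = 943 → ξ₂ = (2·662.3 − 943)/2 = 190.8 mol.
Outlet amounts (n = n₀ + Σ ν·ξ):
  R: 831 − 1(662.3) = 168.7
  V: 0 + 2(662.3) − 2(190.8) = 943
  Q: 0 + 2(190.8) = 381.6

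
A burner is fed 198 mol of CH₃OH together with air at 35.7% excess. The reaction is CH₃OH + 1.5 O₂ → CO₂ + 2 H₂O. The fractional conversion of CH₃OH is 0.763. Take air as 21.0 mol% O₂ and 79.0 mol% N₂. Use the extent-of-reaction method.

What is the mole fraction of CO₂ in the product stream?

0.0689

Stoichiometric O₂ = 1.5 × 198 = 297 mol; O₂ fed = 297 × 1.357 = 403 mol.
N₂ fed = 403 × 79/21 = 1516 mol.
Fuel reacted = 0.763 × 198 → ξ = 151.1 mol.
Outlet (n = n₀ + ν ξ):
  CH₃OH: 198 − 1(151.1) = 46.93
  O₂: 403 − 1.5(151.1) = 176.4
  N₂: 1516 (inert)
  CO₂: 0 + 1(151.1) = 151.1
  H₂O: 0 + 2(151.1) = 302.1
Total out = 2193 mol; y_CO₂ = 151.1 / 2193 = 0.0689.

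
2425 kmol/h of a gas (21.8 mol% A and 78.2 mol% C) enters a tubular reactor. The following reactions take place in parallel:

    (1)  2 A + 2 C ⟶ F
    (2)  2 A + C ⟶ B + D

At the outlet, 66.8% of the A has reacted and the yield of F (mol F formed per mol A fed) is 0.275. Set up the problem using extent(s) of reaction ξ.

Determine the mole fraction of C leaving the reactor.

Yield of F: 1ξ₁ / 528.6 = 0.275 → ξ₁ = 145.4 kmol/h.
Conversion of A: 2ξ₁ + 2ξ₂ = 0.668 × 528.6 = 353.1 → ξ₂ = 31.19 kmol/h.
Outlet amounts (n = n₀ + Σ ν·ξ):
  A: 528.6 − 2(145.4) − 2(31.19) = 175.5
  C: 1896 − 2(145.4) − 1(31.19) = 1574
  F: 0 + 1(145.4) = 145.4
  B: 0 + 1(31.19) = 31.19
  D: 0 + 1(31.19) = 31.19
Total out = 1958 kmol/h; y_C = 1574 / 1958 = 0.8042.

0.804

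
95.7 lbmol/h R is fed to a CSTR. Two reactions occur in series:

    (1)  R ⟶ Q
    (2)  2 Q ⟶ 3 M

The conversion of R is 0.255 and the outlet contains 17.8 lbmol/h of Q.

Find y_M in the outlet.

0.1

Conversion of R: R consumed = 1ξ₁ = 0.255 × 95.7 → ξ₁ = 24.4 lbmol/h.
Q balance: n_Q = 0 + 1ξ₁ − 2ξ₂ = 17.8 → ξ₂ = (1·24.4 − 17.8)/2 = 3.302 lbmol/h.
Outlet amounts (n = n₀ + Σ ν·ξ):
  R: 95.7 − 1(24.4) = 71.3
  Q: 0 + 1(24.4) − 2(3.302) = 17.8
  M: 0 + 3(3.302) = 9.905
Total out = 99 lbmol/h; y_M = 9.905 / 99 = 0.1001.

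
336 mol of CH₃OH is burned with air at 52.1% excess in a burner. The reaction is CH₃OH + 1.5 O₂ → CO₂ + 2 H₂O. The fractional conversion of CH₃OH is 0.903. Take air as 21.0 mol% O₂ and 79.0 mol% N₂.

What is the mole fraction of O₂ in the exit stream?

Stoichiometric O₂ = 1.5 × 336 = 504 mol; O₂ fed = 504 × 1.521 = 766.6 mol.
N₂ fed = 766.6 × 79/21 = 2884 mol.
Fuel reacted = 0.903 × 336 → ξ = 303.4 mol.
Outlet (n = n₀ + ν ξ):
  CH₃OH: 336 − 1(303.4) = 32.59
  O₂: 766.6 − 1.5(303.4) = 311.5
  N₂: 2884 (inert)
  CO₂: 0 + 1(303.4) = 303.4
  H₂O: 0 + 2(303.4) = 606.8
Total out = 4138 mol; y_O₂ = 311.5 / 4138 = 0.07527.

0.0753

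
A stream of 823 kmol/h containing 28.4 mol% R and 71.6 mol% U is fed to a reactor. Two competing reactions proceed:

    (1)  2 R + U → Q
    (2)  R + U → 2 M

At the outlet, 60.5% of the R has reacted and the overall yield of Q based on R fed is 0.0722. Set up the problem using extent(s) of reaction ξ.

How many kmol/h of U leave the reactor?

Yield of Q: 1ξ₁ / 233.7 = 0.0722 → ξ₁ = 16.88 kmol/h.
Conversion of R: 2ξ₁ + 1ξ₂ = 0.605 × 233.7 = 141.4 → ξ₂ = 107.7 kmol/h.
Outlet amounts (n = n₀ + Σ ν·ξ):
  R: 233.7 − 2(16.88) − 1(107.7) = 92.32
  U: 589.3 − 1(16.88) − 1(107.7) = 464.7
  Q: 0 + 1(16.88) = 16.88
  M: 0 + 2(107.7) = 215.3

465 kmol/h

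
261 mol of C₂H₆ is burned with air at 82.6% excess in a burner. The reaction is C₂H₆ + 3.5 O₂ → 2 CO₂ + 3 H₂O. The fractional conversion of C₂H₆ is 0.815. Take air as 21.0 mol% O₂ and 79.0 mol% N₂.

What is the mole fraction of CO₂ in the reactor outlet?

0.0512

Stoichiometric O₂ = 3.5 × 261 = 913.5 mol; O₂ fed = 913.5 × 1.826 = 1668 mol.
N₂ fed = 1668 × 79/21 = 6275 mol.
Fuel reacted = 0.815 × 261 → ξ = 212.7 mol.
Outlet (n = n₀ + ν ξ):
  C₂H₆: 261 − 1(212.7) = 48.29
  O₂: 1668 − 3.5(212.7) = 923.5
  N₂: 6275 (inert)
  CO₂: 0 + 2(212.7) = 425.4
  H₂O: 0 + 3(212.7) = 638.1
Total out = 8310 mol; y_CO₂ = 425.4 / 8310 = 0.05119.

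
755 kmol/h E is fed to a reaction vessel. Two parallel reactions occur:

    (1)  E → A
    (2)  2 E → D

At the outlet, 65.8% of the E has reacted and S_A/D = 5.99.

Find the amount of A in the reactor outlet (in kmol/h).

Conversion of E: E consumed = 0.658 × 755 = 496.8 kmol/h = 1ξ₁ + 2ξ₂.
Selectivity: 1ξ₁ / (1ξ₂) = 5.99 → ξ₁ = 5.99 ξ₂.
Substitute: (1·5.99 + 2) ξ₂ = 496.8 → ξ₂ = 62.18 kmol/h, ξ₁ = 372.4 kmol/h.
Outlet amounts (n = n₀ + Σ ν·ξ):
  E: 755 − 1(372.4) − 2(62.18) = 258.2
  A: 0 + 1(372.4) = 372.4
  D: 0 + 1(62.18) = 62.18

372 kmol/h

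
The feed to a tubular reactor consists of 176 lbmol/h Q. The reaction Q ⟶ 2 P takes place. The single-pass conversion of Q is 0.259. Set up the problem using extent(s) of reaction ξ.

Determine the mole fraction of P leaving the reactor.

Q reacted = 0.259 × 176 = 45.58 lbmol/h; ν_Q = −1, so ξ = 45.58/1 = 45.58 lbmol/h.
Outlet amounts (n = n₀ + ν ξ):
  Q: 176 − 1(45.58) = 130.4
  P: 0 + 2(45.58) = 91.17
Total out = 221.6 lbmol/h; y_P = 91.17 / 221.6 = 0.4114.

0.411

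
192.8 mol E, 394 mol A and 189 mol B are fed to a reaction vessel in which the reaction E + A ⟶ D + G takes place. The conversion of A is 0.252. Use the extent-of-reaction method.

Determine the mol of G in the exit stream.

99.3 mol

A reacted = 0.252 × 394 = 99.29 mol; ν_A = −1, so ξ = 99.29/1 = 99.29 mol.
Outlet amounts (n = n₀ + ν ξ):
  E: 192.8 − 1(99.29) = 93.51
  A: 394 − 1(99.29) = 294.7
  D: 0 + 1(99.29) = 99.29
  G: 0 + 1(99.29) = 99.29
  B: 189 (inert)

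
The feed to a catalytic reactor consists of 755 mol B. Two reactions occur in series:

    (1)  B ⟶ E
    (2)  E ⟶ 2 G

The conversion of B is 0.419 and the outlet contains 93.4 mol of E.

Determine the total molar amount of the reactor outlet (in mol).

Conversion of B: B consumed = 1ξ₁ = 0.419 × 755 → ξ₁ = 316.3 mol.
E balance: n_E = 0 + 1ξ₁ − 1ξ₂ = 93.4 → ξ₂ = (1·316.3 − 93.4)/1 = 222.9 mol.
Outlet amounts (n = n₀ + Σ ν·ξ):
  B: 755 − 1(316.3) = 438.7
  E: 0 + 1(316.3) − 1(222.9) = 93.4
  G: 0 + 2(222.9) = 445.9
Total out = 438.7 + 93.4 + 445.9 = 977.9 mol.

978 mol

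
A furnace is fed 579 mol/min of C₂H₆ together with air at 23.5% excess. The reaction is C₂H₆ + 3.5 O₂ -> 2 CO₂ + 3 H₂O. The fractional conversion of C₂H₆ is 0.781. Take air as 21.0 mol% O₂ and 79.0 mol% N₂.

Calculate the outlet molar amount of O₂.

Stoichiometric O₂ = 3.5 × 579 = 2026 mol/min; O₂ fed = 2026 × 1.235 = 2503 mol/min.
N₂ fed = 2503 × 79/21 = 9415 mol/min.
Fuel reacted = 0.781 × 579 → ξ = 452.2 mol/min.
Outlet (n = n₀ + ν ξ):
  C₂H₆: 579 − 1(452.2) = 126.8
  O₂: 2503 − 3.5(452.2) = 920
  N₂: 9415 (inert)
  CO₂: 0 + 2(452.2) = 904.4
  H₂O: 0 + 3(452.2) = 1357

920 mol/min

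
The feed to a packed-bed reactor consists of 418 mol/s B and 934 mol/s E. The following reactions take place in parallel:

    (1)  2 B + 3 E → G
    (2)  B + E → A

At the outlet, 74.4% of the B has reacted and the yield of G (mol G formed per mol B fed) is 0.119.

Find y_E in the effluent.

Yield of G: 1ξ₁ / 418 = 0.119 → ξ₁ = 49.74 mol/s.
Conversion of B: 2ξ₁ + 1ξ₂ = 0.744 × 418 = 311 → ξ₂ = 211.5 mol/s.
Outlet amounts (n = n₀ + Σ ν·ξ):
  B: 418 − 2(49.74) − 1(211.5) = 107
  E: 934 − 3(49.74) − 1(211.5) = 573.3
  G: 0 + 1(49.74) = 49.74
  A: 0 + 1(211.5) = 211.5
Total out = 941.5 mol/s; y_E = 573.3 / 941.5 = 0.6089.

0.609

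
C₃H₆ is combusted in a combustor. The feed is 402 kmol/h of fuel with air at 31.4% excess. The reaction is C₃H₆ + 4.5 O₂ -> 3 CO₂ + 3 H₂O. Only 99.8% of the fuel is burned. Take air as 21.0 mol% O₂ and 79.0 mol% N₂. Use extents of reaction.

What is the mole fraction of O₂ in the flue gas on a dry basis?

Stoichiometric O₂ = 4.5 × 402 = 1809 kmol/h; O₂ fed = 1809 × 1.314 = 2377 kmol/h.
N₂ fed = 2377 × 79/21 = 8942 kmol/h.
Fuel reacted = 0.998 × 402 → ξ = 401.2 kmol/h.
Outlet (n = n₀ + ν ξ):
  C₃H₆: 402 − 1(401.2) = 0.804
  O₂: 2377 − 4.5(401.2) = 571.6
  N₂: 8942 (inert)
  CO₂: 0 + 3(401.2) = 1204
  H₂O: 0 + 3(401.2) = 1204
Dry total = 10720 kmol/h; y_O₂ (dry) = 571.6 / 10720 = 0.05333.

0.0533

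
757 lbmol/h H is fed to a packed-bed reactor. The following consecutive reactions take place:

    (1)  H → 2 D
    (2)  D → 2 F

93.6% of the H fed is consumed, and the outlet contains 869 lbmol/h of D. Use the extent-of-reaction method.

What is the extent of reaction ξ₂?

Conversion of H: H consumed = 1ξ₁ = 0.936 × 757 → ξ₁ = 708.6 lbmol/h.
D balance: n_D = 0 + 2ξ₁ − 1ξ₂ = 869 → ξ₂ = (2·708.6 − 869)/1 = 548.1 lbmol/h.
Outlet amounts (n = n₀ + Σ ν·ξ):
  H: 757 − 1(708.6) = 48.45
  D: 0 + 2(708.6) − 1(548.1) = 869
  F: 0 + 2(548.1) = 1096

ξ₂ = 548 lbmol/h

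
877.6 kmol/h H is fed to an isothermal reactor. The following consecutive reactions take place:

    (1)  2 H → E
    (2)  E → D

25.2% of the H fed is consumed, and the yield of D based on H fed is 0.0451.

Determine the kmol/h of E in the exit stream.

Conversion of H: H consumed = 2ξ₁ = 0.252 × 877.6 → ξ₁ = 110.6 kmol/h.
Yield of D: 1ξ₂ / 877.6 = 0.0451 → ξ₂ = 39.58 kmol/h.
Outlet amounts (n = n₀ + Σ ν·ξ):
  H: 877.6 − 2(110.6) = 656.4
  E: 0 + 1(110.6) − 1(39.58) = 71
  D: 0 + 1(39.58) = 39.58

71 kmol/h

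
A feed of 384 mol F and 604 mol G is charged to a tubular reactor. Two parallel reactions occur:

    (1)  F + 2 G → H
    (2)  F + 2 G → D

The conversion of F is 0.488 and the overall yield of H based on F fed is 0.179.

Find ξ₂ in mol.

ξ₂ = 119 mol

Yield of H: 1ξ₁ / 384 = 0.179 → ξ₁ = 68.74 mol.
Conversion of F: 1ξ₁ + 1ξ₂ = 0.488 × 384 = 187.4 → ξ₂ = 118.7 mol.
Outlet amounts (n = n₀ + Σ ν·ξ):
  F: 384 − 1(68.74) − 1(118.7) = 196.6
  G: 604 − 2(68.74) − 2(118.7) = 229.2
  H: 0 + 1(68.74) = 68.74
  D: 0 + 1(118.7) = 118.7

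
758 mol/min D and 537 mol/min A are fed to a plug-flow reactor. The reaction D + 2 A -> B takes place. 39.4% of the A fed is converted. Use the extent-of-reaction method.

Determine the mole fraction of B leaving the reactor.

A reacted = 0.394 × 537 = 211.6 mol/min; ν_A = −2, so ξ = 211.6/2 = 105.8 mol/min.
Outlet amounts (n = n₀ + ν ξ):
  D: 758 − 1(105.8) = 652.2
  A: 537 − 2(105.8) = 325.4
  B: 0 + 1(105.8) = 105.8
Total out = 1083 mol/min; y_B = 105.8 / 1083 = 0.09764.

0.0976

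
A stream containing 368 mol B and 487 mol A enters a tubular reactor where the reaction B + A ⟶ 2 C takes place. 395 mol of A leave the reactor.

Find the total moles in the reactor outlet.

For A: n = n₀ − 1ξ → 395 = 487 − 1ξ, giving ξ = 92 mol.
Outlet amounts (n = n₀ + ν ξ):
  B: 368 − 1(92) = 276
  A: 487 − 1(92) = 395
  C: 0 + 2(92) = 184
Total out = 276 + 395 + 184 = 855 mol.

855 mol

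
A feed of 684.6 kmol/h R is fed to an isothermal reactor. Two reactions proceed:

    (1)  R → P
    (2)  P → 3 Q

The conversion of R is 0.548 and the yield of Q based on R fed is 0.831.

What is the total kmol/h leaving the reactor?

Conversion of R: R consumed = 1ξ₁ = 0.548 × 684.6 → ξ₁ = 375.2 kmol/h.
Yield of Q: 3ξ₂ / 684.6 = 0.831 → ξ₂ = 189.6 kmol/h.
Outlet amounts (n = n₀ + Σ ν·ξ):
  R: 684.6 − 1(375.2) = 309.4
  P: 0 + 1(375.2) − 1(189.6) = 185.5
  Q: 0 + 3(189.6) = 568.9
Total out = 309.4 + 185.5 + 568.9 = 1064 kmol/h.

1060 kmol/h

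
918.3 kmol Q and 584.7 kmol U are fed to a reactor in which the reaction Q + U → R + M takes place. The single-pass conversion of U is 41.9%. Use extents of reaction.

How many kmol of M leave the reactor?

245 kmol

U reacted = 0.419 × 584.7 = 245 kmol; ν_U = −1, so ξ = 245/1 = 245 kmol.
Outlet amounts (n = n₀ + ν ξ):
  Q: 918.3 − 1(245) = 673.3
  U: 584.7 − 1(245) = 339.7
  R: 0 + 1(245) = 245
  M: 0 + 1(245) = 245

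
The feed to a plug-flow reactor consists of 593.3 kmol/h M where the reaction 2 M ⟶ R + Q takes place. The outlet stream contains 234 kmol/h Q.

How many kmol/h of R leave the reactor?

For Q: n = n₀ + 1ξ → 234 = 0 + 1ξ, giving ξ = 234 kmol/h.
Outlet amounts (n = n₀ + ν ξ):
  M: 593.3 − 2(234) = 125.3
  R: 0 + 1(234) = 234
  Q: 0 + 1(234) = 234

234 kmol/h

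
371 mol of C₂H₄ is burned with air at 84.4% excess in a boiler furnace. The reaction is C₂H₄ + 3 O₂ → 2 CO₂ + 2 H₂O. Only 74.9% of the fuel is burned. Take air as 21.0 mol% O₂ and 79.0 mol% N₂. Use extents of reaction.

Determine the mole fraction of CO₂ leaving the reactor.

Stoichiometric O₂ = 3 × 371 = 1113 mol; O₂ fed = 1113 × 1.844 = 2052 mol.
N₂ fed = 2052 × 79/21 = 7721 mol.
Fuel reacted = 0.749 × 371 → ξ = 277.9 mol.
Outlet (n = n₀ + ν ξ):
  C₂H₄: 371 − 1(277.9) = 93.12
  O₂: 2052 − 3(277.9) = 1219
  N₂: 7721 (inert)
  CO₂: 0 + 2(277.9) = 555.8
  H₂O: 0 + 2(277.9) = 555.8
Total out = 10140 mol; y_CO₂ = 555.8 / 10140 = 0.05479.

0.0548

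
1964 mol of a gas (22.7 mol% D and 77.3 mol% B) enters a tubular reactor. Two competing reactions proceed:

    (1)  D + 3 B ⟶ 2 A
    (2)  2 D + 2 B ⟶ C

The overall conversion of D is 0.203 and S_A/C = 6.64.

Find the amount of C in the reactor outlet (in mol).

Conversion of D: D consumed = 0.203 × 445.8 = 90.5 mol = 1ξ₁ + 2ξ₂.
Selectivity: 2ξ₁ / (1ξ₂) = 6.64 → ξ₁ = 3.32 ξ₂.
Substitute: (1·3.32 + 2) ξ₂ = 90.5 → ξ₂ = 17.01 mol, ξ₁ = 56.48 mol.
Outlet amounts (n = n₀ + Σ ν·ξ):
  D: 445.8 − 1(56.48) − 2(17.01) = 355.3
  B: 1518 − 3(56.48) − 2(17.01) = 1315
  A: 0 + 2(56.48) = 113
  C: 0 + 1(17.01) = 17.01

17 mol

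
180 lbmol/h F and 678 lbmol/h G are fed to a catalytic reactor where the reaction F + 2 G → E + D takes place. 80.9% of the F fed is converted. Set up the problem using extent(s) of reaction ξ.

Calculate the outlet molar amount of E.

F reacted = 0.809 × 180 = 145.6 lbmol/h; ν_F = −1, so ξ = 145.6/1 = 145.6 lbmol/h.
Outlet amounts (n = n₀ + ν ξ):
  F: 180 − 1(145.6) = 34.38
  G: 678 − 2(145.6) = 386.8
  E: 0 + 1(145.6) = 145.6
  D: 0 + 1(145.6) = 145.6

146 lbmol/h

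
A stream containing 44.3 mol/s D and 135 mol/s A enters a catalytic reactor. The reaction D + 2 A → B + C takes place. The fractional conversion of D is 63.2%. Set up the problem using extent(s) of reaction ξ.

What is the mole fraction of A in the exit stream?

D reacted = 0.632 × 44.3 = 28 mol/s; ν_D = −1, so ξ = 28/1 = 28 mol/s.
Outlet amounts (n = n₀ + ν ξ):
  D: 44.3 − 1(28) = 16.3
  A: 135 − 2(28) = 79
  B: 0 + 1(28) = 28
  C: 0 + 1(28) = 28
Total out = 151.3 mol/s; y_A = 79 / 151.3 = 0.5222.

0.522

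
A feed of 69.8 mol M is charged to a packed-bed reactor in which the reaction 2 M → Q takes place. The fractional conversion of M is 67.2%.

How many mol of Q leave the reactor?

M reacted = 0.672 × 69.8 = 46.91 mol; ν_M = −2, so ξ = 46.91/2 = 23.45 mol.
Outlet amounts (n = n₀ + ν ξ):
  M: 69.8 − 2(23.45) = 22.89
  Q: 0 + 1(23.45) = 23.45

23.5 mol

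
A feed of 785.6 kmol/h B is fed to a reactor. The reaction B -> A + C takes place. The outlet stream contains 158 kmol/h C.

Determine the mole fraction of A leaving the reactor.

0.167

For C: n = n₀ + 1ξ → 158 = 0 + 1ξ, giving ξ = 158 kmol/h.
Outlet amounts (n = n₀ + ν ξ):
  B: 785.6 − 1(158) = 627.6
  A: 0 + 1(158) = 158
  C: 0 + 1(158) = 158
Total out = 943.6 kmol/h; y_A = 158 / 943.6 = 0.1674.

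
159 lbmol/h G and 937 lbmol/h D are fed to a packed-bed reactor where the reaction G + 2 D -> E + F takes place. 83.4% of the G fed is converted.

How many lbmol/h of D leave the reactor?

G reacted = 0.834 × 159 = 132.6 lbmol/h; ν_G = −1, so ξ = 132.6/1 = 132.6 lbmol/h.
Outlet amounts (n = n₀ + ν ξ):
  G: 159 − 1(132.6) = 26.39
  D: 937 − 2(132.6) = 671.8
  E: 0 + 1(132.6) = 132.6
  F: 0 + 1(132.6) = 132.6

672 lbmol/h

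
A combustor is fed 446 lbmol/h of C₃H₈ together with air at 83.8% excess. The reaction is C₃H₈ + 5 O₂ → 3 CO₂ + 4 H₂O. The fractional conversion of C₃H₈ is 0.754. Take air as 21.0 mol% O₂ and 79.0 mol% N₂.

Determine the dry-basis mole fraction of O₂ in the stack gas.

0.128

Stoichiometric O₂ = 5 × 446 = 2230 lbmol/h; O₂ fed = 2230 × 1.838 = 4099 lbmol/h.
N₂ fed = 4099 × 79/21 = 15420 lbmol/h.
Fuel reacted = 0.754 × 446 → ξ = 336.3 lbmol/h.
Outlet (n = n₀ + ν ξ):
  C₃H₈: 446 − 1(336.3) = 109.7
  O₂: 4099 − 5(336.3) = 2417
  N₂: 15420 (inert)
  CO₂: 0 + 3(336.3) = 1009
  H₂O: 0 + 4(336.3) = 1345
Dry total = 18950 lbmol/h; y_O₂ (dry) = 2417 / 18950 = 0.1275.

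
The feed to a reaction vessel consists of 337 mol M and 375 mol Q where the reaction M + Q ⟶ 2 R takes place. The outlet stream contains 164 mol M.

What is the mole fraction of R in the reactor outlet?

0.486

For M: n = n₀ − 1ξ → 164 = 337 − 1ξ, giving ξ = 173 mol.
Outlet amounts (n = n₀ + ν ξ):
  M: 337 − 1(173) = 164
  Q: 375 − 1(173) = 202
  R: 0 + 2(173) = 346
Total out = 712 mol; y_R = 346 / 712 = 0.486.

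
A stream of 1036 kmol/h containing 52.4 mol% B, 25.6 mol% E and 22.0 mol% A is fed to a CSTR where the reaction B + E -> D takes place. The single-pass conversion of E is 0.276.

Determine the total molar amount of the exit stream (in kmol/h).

E reacted = 0.276 × 265.2 = 73.2 kmol/h; ν_E = −1, so ξ = 73.2/1 = 73.2 kmol/h.
Outlet amounts (n = n₀ + ν ξ):
  B: 542.9 − 1(73.2) = 469.7
  E: 265.2 − 1(73.2) = 192
  D: 0 + 1(73.2) = 73.2
  A: 227.9 (inert)
Total out = 469.7 + 192 + 73.2 + 227.9 = 962.8 kmol/h.

963 kmol/h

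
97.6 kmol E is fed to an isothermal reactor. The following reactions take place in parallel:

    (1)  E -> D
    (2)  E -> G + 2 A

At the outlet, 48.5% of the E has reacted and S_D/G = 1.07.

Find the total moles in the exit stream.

143 kmol

Conversion of E: E consumed = 0.485 × 97.6 = 47.34 kmol = 1ξ₁ + 1ξ₂.
Selectivity: 1ξ₁ / (1ξ₂) = 1.07 → ξ₁ = 1.07 ξ₂.
Substitute: (1·1.07 + 1) ξ₂ = 47.34 → ξ₂ = 22.87 kmol, ξ₁ = 24.47 kmol.
Outlet amounts (n = n₀ + Σ ν·ξ):
  E: 97.6 − 1(24.47) − 1(22.87) = 50.26
  D: 0 + 1(24.47) = 24.47
  G: 0 + 1(22.87) = 22.87
  A: 0 + 2(22.87) = 45.74
Total out = 50.26 + 24.47 + 22.87 + 45.74 = 143.3 kmol.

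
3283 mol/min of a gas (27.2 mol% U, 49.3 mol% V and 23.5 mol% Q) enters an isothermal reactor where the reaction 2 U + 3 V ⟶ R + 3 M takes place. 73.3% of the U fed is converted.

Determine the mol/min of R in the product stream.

U reacted = 0.733 × 893 = 654.6 mol/min; ν_U = −2, so ξ = 654.6/2 = 327.3 mol/min.
Outlet amounts (n = n₀ + ν ξ):
  U: 893 − 2(327.3) = 238.4
  V: 1619 − 3(327.3) = 636.7
  R: 0 + 1(327.3) = 327.3
  M: 0 + 3(327.3) = 981.8
  Q: 771.5 (inert)

327 mol/min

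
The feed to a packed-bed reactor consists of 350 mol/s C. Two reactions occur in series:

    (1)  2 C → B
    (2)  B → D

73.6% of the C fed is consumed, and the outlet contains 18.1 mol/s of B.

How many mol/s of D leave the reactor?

111 mol/s

Conversion of C: C consumed = 2ξ₁ = 0.736 × 350 → ξ₁ = 128.8 mol/s.
B balance: n_B = 0 + 1ξ₁ − 1ξ₂ = 18.1 → ξ₂ = (1·128.8 − 18.1)/1 = 110.7 mol/s.
Outlet amounts (n = n₀ + Σ ν·ξ):
  C: 350 − 2(128.8) = 92.4
  B: 0 + 1(128.8) − 1(110.7) = 18.1
  D: 0 + 1(110.7) = 110.7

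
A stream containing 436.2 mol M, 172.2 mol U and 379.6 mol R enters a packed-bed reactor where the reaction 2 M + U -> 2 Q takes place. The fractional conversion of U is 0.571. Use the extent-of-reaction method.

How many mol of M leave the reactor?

U reacted = 0.571 × 172.2 = 98.33 mol; ν_U = −1, so ξ = 98.33/1 = 98.33 mol.
Outlet amounts (n = n₀ + ν ξ):
  M: 436.2 − 2(98.33) = 239.5
  U: 172.2 − 1(98.33) = 73.87
  Q: 0 + 2(98.33) = 196.7
  R: 379.6 (inert)

240 mol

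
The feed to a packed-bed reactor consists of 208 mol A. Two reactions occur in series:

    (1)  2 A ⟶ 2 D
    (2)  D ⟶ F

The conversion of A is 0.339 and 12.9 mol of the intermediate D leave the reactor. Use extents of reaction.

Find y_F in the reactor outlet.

Conversion of A: A consumed = 2ξ₁ = 0.339 × 208 → ξ₁ = 35.26 mol.
D balance: n_D = 0 + 2ξ₁ − 1ξ₂ = 12.9 → ξ₂ = (2·35.26 − 12.9)/1 = 57.61 mol.
Outlet amounts (n = n₀ + Σ ν·ξ):
  A: 208 − 2(35.26) = 137.5
  D: 0 + 2(35.26) − 1(57.61) = 12.9
  F: 0 + 1(57.61) = 57.61
Total out = 208 mol; y_F = 57.61 / 208 = 0.277.

0.277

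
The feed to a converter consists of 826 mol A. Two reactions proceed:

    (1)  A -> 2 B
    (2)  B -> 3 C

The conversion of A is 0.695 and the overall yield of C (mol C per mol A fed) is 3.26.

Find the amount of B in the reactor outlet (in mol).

Conversion of A: A consumed = 1ξ₁ = 0.695 × 826 → ξ₁ = 574.1 mol.
Yield of C: 3ξ₂ / 826 = 3.26 → ξ₂ = 897.6 mol.
Outlet amounts (n = n₀ + Σ ν·ξ):
  A: 826 − 1(574.1) = 251.9
  B: 0 + 2(574.1) − 1(897.6) = 250.6
  C: 0 + 3(897.6) = 2693

251 mol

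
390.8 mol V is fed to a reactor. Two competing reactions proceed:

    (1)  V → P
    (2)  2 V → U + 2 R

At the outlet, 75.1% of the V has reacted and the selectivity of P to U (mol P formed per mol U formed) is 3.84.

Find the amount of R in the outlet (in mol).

Conversion of V: V consumed = 0.751 × 390.8 = 293.5 mol = 1ξ₁ + 2ξ₂.
Selectivity: 1ξ₁ / (1ξ₂) = 3.84 → ξ₁ = 3.84 ξ₂.
Substitute: (1·3.84 + 2) ξ₂ = 293.5 → ξ₂ = 50.26 mol, ξ₁ = 193 mol.
Outlet amounts (n = n₀ + Σ ν·ξ):
  V: 390.8 − 1(193) − 2(50.26) = 97.31
  P: 0 + 1(193) = 193
  U: 0 + 1(50.26) = 50.26
  R: 0 + 2(50.26) = 100.5

101 mol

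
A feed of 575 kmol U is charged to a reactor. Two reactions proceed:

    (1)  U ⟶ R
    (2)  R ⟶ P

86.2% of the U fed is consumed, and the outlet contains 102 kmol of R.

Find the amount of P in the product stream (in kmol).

Conversion of U: U consumed = 1ξ₁ = 0.862 × 575 → ξ₁ = 495.6 kmol.
R balance: n_R = 0 + 1ξ₁ − 1ξ₂ = 102 → ξ₂ = (1·495.6 − 102)/1 = 393.6 kmol.
Outlet amounts (n = n₀ + Σ ν·ξ):
  U: 575 − 1(495.6) = 79.35
  R: 0 + 1(495.6) − 1(393.6) = 102
  P: 0 + 1(393.6) = 393.6

394 kmol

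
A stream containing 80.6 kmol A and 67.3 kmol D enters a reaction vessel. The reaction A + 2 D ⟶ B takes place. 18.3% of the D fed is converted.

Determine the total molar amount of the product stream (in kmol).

D reacted = 0.183 × 67.3 = 12.32 kmol; ν_D = −2, so ξ = 12.32/2 = 6.158 kmol.
Outlet amounts (n = n₀ + ν ξ):
  A: 80.6 − 1(6.158) = 74.44
  D: 67.3 − 2(6.158) = 54.98
  B: 0 + 1(6.158) = 6.158
Total out = 74.44 + 54.98 + 6.158 = 135.6 kmol.

136 kmol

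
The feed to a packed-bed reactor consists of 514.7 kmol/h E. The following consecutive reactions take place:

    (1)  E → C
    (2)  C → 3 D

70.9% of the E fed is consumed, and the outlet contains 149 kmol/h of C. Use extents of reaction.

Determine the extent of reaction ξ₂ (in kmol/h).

ξ₂ = 216 kmol/h

Conversion of E: E consumed = 1ξ₁ = 0.709 × 514.7 → ξ₁ = 364.9 kmol/h.
C balance: n_C = 0 + 1ξ₁ − 1ξ₂ = 149 → ξ₂ = (1·364.9 − 149)/1 = 215.9 kmol/h.
Outlet amounts (n = n₀ + Σ ν·ξ):
  E: 514.7 − 1(364.9) = 149.8
  C: 0 + 1(364.9) − 1(215.9) = 149
  D: 0 + 3(215.9) = 647.8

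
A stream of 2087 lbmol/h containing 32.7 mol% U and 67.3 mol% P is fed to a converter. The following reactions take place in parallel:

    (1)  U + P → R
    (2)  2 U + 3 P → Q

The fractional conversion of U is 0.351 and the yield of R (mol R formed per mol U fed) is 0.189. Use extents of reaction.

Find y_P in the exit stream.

Yield of R: 1ξ₁ / 682.4 = 0.189 → ξ₁ = 129 lbmol/h.
Conversion of U: 1ξ₁ + 2ξ₂ = 0.351 × 682.4 = 239.5 → ξ₂ = 55.28 lbmol/h.
Outlet amounts (n = n₀ + Σ ν·ξ):
  U: 682.4 − 1(129) − 2(55.28) = 442.9
  P: 1405 − 1(129) − 3(55.28) = 1110
  R: 0 + 1(129) = 129
  Q: 0 + 1(55.28) = 55.28
Total out = 1737 lbmol/h; y_P = 1110 / 1737 = 0.6389.

0.639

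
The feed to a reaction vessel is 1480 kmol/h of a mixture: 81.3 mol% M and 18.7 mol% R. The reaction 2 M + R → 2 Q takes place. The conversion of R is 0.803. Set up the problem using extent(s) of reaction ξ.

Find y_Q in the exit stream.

0.353

R reacted = 0.803 × 276.8 = 222.2 kmol/h; ν_R = −1, so ξ = 222.2/1 = 222.2 kmol/h.
Outlet amounts (n = n₀ + ν ξ):
  M: 1203 − 2(222.2) = 758.8
  R: 276.8 − 1(222.2) = 54.52
  Q: 0 + 2(222.2) = 444.5
Total out = 1258 kmol/h; y_Q = 444.5 / 1258 = 0.3534.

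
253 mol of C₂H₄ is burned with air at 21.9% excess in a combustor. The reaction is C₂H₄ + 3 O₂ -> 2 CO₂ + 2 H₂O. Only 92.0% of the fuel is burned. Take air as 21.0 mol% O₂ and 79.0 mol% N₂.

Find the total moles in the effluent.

4660 mol

Stoichiometric O₂ = 3 × 253 = 759 mol; O₂ fed = 759 × 1.219 = 925.2 mol.
N₂ fed = 925.2 × 79/21 = 3481 mol.
Fuel reacted = 0.92 × 253 → ξ = 232.8 mol.
Outlet (n = n₀ + ν ξ):
  C₂H₄: 253 − 1(232.8) = 20.24
  O₂: 925.2 − 3(232.8) = 226.9
  N₂: 3481 (inert)
  CO₂: 0 + 2(232.8) = 465.5
  H₂O: 0 + 2(232.8) = 465.5
Total out = 20.24 + 226.9 + 3481 + 465.5 + 465.5 = 4659 mol.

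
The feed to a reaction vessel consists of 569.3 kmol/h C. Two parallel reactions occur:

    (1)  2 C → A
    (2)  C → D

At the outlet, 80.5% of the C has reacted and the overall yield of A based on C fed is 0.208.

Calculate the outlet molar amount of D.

Yield of A: 1ξ₁ / 569.3 = 0.208 → ξ₁ = 118.4 kmol/h.
Conversion of C: 2ξ₁ + 1ξ₂ = 0.805 × 569.3 = 458.3 → ξ₂ = 221.5 kmol/h.
Outlet amounts (n = n₀ + Σ ν·ξ):
  C: 569.3 − 2(118.4) − 1(221.5) = 111
  A: 0 + 1(118.4) = 118.4
  D: 0 + 1(221.5) = 221.5

221 kmol/h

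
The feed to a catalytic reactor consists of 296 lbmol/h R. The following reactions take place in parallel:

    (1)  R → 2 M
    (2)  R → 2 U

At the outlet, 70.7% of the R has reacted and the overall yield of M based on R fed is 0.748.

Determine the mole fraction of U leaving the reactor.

Yield of M: 2ξ₁ / 296 = 0.748 → ξ₁ = 110.7 lbmol/h.
Conversion of R: 1ξ₁ + 1ξ₂ = 0.707 × 296 = 209.3 → ξ₂ = 98.57 lbmol/h.
Outlet amounts (n = n₀ + Σ ν·ξ):
  R: 296 − 1(110.7) − 1(98.57) = 86.73
  M: 0 + 2(110.7) = 221.4
  U: 0 + 2(98.57) = 197.1
Total out = 505.3 lbmol/h; y_U = 197.1 / 505.3 = 0.3902.

0.39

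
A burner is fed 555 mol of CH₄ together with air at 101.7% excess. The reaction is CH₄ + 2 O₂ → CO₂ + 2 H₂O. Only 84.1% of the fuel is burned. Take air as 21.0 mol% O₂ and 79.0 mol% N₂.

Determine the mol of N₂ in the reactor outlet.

8420 mol

Stoichiometric O₂ = 2 × 555 = 1110 mol; O₂ fed = 1110 × 2.017 = 2239 mol.
N₂ fed = 2239 × 79/21 = 8422 mol.
Fuel reacted = 0.841 × 555 → ξ = 466.8 mol.
Outlet (n = n₀ + ν ξ):
  CH₄: 555 − 1(466.8) = 88.25
  O₂: 2239 − 2(466.8) = 1305
  N₂: 8422 (inert)
  CO₂: 0 + 1(466.8) = 466.8
  H₂O: 0 + 2(466.8) = 933.5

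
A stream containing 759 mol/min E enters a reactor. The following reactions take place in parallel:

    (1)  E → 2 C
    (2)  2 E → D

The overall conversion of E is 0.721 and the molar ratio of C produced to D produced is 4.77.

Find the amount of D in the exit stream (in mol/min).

125 mol/min

Conversion of E: E consumed = 0.721 × 759 = 547.2 mol/min = 1ξ₁ + 2ξ₂.
Selectivity: 2ξ₁ / (1ξ₂) = 4.77 → ξ₁ = 2.385 ξ₂.
Substitute: (1·2.385 + 2) ξ₂ = 547.2 → ξ₂ = 124.8 mol/min, ξ₁ = 297.6 mol/min.
Outlet amounts (n = n₀ + Σ ν·ξ):
  E: 759 − 1(297.6) − 2(124.8) = 211.8
  C: 0 + 2(297.6) = 595.3
  D: 0 + 1(124.8) = 124.8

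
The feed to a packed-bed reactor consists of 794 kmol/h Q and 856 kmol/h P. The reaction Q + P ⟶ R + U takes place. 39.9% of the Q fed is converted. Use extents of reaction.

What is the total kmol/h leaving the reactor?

1650 kmol/h

Q reacted = 0.399 × 794 = 316.8 kmol/h; ν_Q = −1, so ξ = 316.8/1 = 316.8 kmol/h.
Outlet amounts (n = n₀ + ν ξ):
  Q: 794 − 1(316.8) = 477.2
  P: 856 − 1(316.8) = 539.2
  R: 0 + 1(316.8) = 316.8
  U: 0 + 1(316.8) = 316.8
Total out = 477.2 + 539.2 + 316.8 + 316.8 = 1650 kmol/h.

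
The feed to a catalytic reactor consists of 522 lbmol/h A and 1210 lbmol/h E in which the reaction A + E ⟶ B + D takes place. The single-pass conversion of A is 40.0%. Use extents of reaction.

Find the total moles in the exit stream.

1730 lbmol/h

A reacted = 0.4 × 522 = 208.8 lbmol/h; ν_A = −1, so ξ = 208.8/1 = 208.8 lbmol/h.
Outlet amounts (n = n₀ + ν ξ):
  A: 522 − 1(208.8) = 313.2
  E: 1210 − 1(208.8) = 1001
  B: 0 + 1(208.8) = 208.8
  D: 0 + 1(208.8) = 208.8
Total out = 313.2 + 1001 + 208.8 + 208.8 = 1732 lbmol/h.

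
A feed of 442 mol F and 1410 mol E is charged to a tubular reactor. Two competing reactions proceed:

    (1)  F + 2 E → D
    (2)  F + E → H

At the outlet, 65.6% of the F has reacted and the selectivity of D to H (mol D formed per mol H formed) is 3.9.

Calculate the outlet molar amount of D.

Conversion of F: F consumed = 0.656 × 442 = 290 mol = 1ξ₁ + 1ξ₂.
Selectivity: 1ξ₁ / (1ξ₂) = 3.9 → ξ₁ = 3.9 ξ₂.
Substitute: (1·3.9 + 1) ξ₂ = 290 → ξ₂ = 59.17 mol, ξ₁ = 230.8 mol.
Outlet amounts (n = n₀ + Σ ν·ξ):
  F: 442 − 1(230.8) − 1(59.17) = 152
  E: 1410 − 2(230.8) − 1(59.17) = 889.3
  D: 0 + 1(230.8) = 230.8
  H: 0 + 1(59.17) = 59.17

231 mol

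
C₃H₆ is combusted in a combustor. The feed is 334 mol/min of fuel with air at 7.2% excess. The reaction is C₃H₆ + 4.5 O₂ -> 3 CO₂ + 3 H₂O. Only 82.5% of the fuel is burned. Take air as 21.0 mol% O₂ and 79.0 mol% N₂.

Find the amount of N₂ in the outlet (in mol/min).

Stoichiometric O₂ = 4.5 × 334 = 1503 mol/min; O₂ fed = 1503 × 1.072 = 1611 mol/min.
N₂ fed = 1611 × 79/21 = 6061 mol/min.
Fuel reacted = 0.825 × 334 → ξ = 275.6 mol/min.
Outlet (n = n₀ + ν ξ):
  C₃H₆: 334 − 1(275.6) = 58.45
  O₂: 1611 − 4.5(275.6) = 371.2
  N₂: 6061 (inert)
  CO₂: 0 + 3(275.6) = 826.7
  H₂O: 0 + 3(275.6) = 826.7

6060 mol/min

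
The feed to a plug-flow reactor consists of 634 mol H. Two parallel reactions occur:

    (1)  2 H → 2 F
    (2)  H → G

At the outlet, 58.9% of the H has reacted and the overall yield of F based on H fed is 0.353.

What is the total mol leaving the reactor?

Yield of F: 2ξ₁ / 634 = 0.353 → ξ₁ = 111.9 mol.
Conversion of H: 2ξ₁ + 1ξ₂ = 0.589 × 634 = 373.4 → ξ₂ = 149.6 mol.
Outlet amounts (n = n₀ + Σ ν·ξ):
  H: 634 − 2(111.9) − 1(149.6) = 260.6
  F: 0 + 2(111.9) = 223.8
  G: 0 + 1(149.6) = 149.6
Total out = 260.6 + 223.8 + 149.6 = 634 mol.

634 mol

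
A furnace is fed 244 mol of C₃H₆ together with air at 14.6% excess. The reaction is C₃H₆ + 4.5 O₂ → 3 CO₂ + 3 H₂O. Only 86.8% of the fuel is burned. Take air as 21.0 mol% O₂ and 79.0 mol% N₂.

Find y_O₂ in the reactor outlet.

0.0481

Stoichiometric O₂ = 4.5 × 244 = 1098 mol; O₂ fed = 1098 × 1.146 = 1258 mol.
N₂ fed = 1258 × 79/21 = 4734 mol.
Fuel reacted = 0.868 × 244 → ξ = 211.8 mol.
Outlet (n = n₀ + ν ξ):
  C₃H₆: 244 − 1(211.8) = 32.21
  O₂: 1258 − 4.5(211.8) = 305.2
  N₂: 4734 (inert)
  CO₂: 0 + 3(211.8) = 635.4
  H₂O: 0 + 3(211.8) = 635.4
Total out = 6342 mol; y_O₂ = 305.2 / 6342 = 0.04813.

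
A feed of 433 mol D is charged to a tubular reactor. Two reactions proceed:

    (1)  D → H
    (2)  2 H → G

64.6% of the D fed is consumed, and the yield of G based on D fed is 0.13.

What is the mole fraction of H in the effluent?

Conversion of D: D consumed = 1ξ₁ = 0.646 × 433 → ξ₁ = 279.7 mol.
Yield of G: 1ξ₂ / 433 = 0.13 → ξ₂ = 56.29 mol.
Outlet amounts (n = n₀ + Σ ν·ξ):
  D: 433 − 1(279.7) = 153.3
  H: 0 + 1(279.7) − 2(56.29) = 167.1
  G: 0 + 1(56.29) = 56.29
Total out = 376.7 mol; y_H = 167.1 / 376.7 = 0.4437.

0.444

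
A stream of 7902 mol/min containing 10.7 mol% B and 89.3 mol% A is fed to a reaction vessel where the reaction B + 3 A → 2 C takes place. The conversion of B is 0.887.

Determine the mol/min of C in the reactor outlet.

B reacted = 0.887 × 845.5 = 750 mol/min; ν_B = −1, so ξ = 750/1 = 750 mol/min.
Outlet amounts (n = n₀ + ν ξ):
  B: 845.5 − 1(750) = 95.54
  A: 7056 − 3(750) = 4807
  C: 0 + 2(750) = 1500

1500 mol/min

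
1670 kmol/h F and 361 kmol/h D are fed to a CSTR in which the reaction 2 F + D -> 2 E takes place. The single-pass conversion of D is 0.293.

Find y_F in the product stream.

D reacted = 0.293 × 361 = 105.8 kmol/h; ν_D = −1, so ξ = 105.8/1 = 105.8 kmol/h.
Outlet amounts (n = n₀ + ν ξ):
  F: 1670 − 2(105.8) = 1458
  D: 361 − 1(105.8) = 255.2
  E: 0 + 2(105.8) = 211.5
Total out = 1925 kmol/h; y_F = 1458 / 1925 = 0.7575.

0.758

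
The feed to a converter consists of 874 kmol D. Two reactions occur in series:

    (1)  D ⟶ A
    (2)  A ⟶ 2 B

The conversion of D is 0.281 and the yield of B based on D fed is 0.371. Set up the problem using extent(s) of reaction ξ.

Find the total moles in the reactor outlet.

Conversion of D: D consumed = 1ξ₁ = 0.281 × 874 → ξ₁ = 245.6 kmol.
Yield of B: 2ξ₂ / 874 = 0.371 → ξ₂ = 162.1 kmol.
Outlet amounts (n = n₀ + Σ ν·ξ):
  D: 874 − 1(245.6) = 628.4
  A: 0 + 1(245.6) − 1(162.1) = 83.47
  B: 0 + 2(162.1) = 324.3
Total out = 628.4 + 83.47 + 324.3 = 1036 kmol.

1040 kmol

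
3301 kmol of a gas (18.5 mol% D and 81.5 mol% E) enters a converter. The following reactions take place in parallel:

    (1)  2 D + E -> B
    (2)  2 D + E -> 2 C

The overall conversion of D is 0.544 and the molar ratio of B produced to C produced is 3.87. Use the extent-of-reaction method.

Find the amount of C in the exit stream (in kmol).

38 kmol

Conversion of D: D consumed = 0.544 × 610.7 = 332.2 kmol = 2ξ₁ + 2ξ₂.
Selectivity: 1ξ₁ / (2ξ₂) = 3.87 → ξ₁ = 7.74 ξ₂.
Substitute: (2·7.74 + 2) ξ₂ = 332.2 → ξ₂ = 19.01 kmol, ξ₁ = 147.1 kmol.
Outlet amounts (n = n₀ + Σ ν·ξ):
  D: 610.7 − 2(147.1) − 2(19.01) = 278.5
  E: 2690 − 1(147.1) − 1(19.01) = 2524
  B: 0 + 1(147.1) = 147.1
  C: 0 + 2(19.01) = 38.01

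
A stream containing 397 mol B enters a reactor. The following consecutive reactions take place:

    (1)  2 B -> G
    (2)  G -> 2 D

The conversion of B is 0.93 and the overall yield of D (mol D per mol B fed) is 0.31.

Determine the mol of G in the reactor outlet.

123 mol

Conversion of B: B consumed = 2ξ₁ = 0.93 × 397 → ξ₁ = 184.6 mol.
Yield of D: 2ξ₂ / 397 = 0.31 → ξ₂ = 61.53 mol.
Outlet amounts (n = n₀ + Σ ν·ξ):
  B: 397 − 2(184.6) = 27.79
  G: 0 + 1(184.6) − 1(61.53) = 123.1
  D: 0 + 2(61.53) = 123.1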